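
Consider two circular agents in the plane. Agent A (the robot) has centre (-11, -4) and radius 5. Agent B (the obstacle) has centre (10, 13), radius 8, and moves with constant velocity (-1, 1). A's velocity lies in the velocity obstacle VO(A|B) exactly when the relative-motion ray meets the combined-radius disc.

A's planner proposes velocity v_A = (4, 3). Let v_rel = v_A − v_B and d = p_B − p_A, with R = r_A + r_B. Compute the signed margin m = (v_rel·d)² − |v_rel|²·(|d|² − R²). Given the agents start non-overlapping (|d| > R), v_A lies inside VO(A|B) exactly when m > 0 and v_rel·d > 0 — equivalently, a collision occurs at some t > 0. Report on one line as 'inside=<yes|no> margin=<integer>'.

d = (21, 17),  |d|² = 730;  R = 5+8 = 13,  c = 730−13² = 561
v_rel = (5, 2),  |v_rel|² = 29;  v_rel·d = (5)·(21) + (2)·(17) = 139
29·t² − 278·t + 561 = 0  ⇒  m = 139² − 29·561 = 3052
m = 3052 > 0,  v_rel·d = 139 > 0  ⇒  inside

inside=yes margin=3052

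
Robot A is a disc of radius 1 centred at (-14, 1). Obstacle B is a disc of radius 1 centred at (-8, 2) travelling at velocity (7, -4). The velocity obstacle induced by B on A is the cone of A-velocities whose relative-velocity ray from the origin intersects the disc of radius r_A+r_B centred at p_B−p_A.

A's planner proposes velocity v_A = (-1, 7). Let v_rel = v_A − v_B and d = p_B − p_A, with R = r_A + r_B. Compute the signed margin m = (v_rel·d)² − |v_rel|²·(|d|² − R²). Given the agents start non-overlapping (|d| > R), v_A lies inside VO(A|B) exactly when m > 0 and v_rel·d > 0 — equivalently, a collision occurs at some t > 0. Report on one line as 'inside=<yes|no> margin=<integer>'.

d = (6, 1),  |d|² = 37;  R = 1+1 = 2,  c = 37−2² = 33
v_rel = (-8, 11),  |v_rel|² = 185;  v_rel·d = (-8)·(6) + (11)·(1) = -37
185·t² + 74·t + 33 = 0  ⇒  m = (-37)² − 185·33 = -4736
m = -4736 < 0,  v_rel·d = -37 < 0  ⇒  outside

inside=no margin=-4736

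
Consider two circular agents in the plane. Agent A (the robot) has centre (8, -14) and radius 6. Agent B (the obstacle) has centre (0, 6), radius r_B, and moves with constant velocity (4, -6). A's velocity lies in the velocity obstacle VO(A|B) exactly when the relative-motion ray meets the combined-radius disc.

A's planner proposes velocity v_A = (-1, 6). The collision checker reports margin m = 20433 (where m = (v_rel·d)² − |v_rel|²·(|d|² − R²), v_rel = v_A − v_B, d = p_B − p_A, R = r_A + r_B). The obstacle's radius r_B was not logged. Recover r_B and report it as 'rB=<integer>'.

m = 20433
d = (-8, 20);  v_rel = (-5, 12),  |v_rel|² = 169
v_rel×d = (-5)·(20) − (12)·(-8) = -4
since m = R²·169 − (-4)²:  R² = (16 + 20433) / 169 = 121
R = √121 = 11  ⇒  r_B = 11 − 6 = 5

rB=5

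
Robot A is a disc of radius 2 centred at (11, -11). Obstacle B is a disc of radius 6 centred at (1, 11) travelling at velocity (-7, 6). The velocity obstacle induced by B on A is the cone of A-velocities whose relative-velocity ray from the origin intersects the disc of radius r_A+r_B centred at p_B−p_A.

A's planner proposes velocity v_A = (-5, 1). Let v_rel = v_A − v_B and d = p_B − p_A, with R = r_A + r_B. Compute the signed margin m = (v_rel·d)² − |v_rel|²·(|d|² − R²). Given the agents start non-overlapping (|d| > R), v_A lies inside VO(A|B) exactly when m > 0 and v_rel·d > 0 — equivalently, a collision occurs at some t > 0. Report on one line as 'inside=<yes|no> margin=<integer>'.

d = (-10, 22),  |d|² = 584;  R = 2+6 = 8,  c = 584−8² = 520
v_rel = (2, -5),  |v_rel|² = 29;  v_rel·d = (2)·(-10) + (-5)·(22) = -130
29·t² + 260·t + 520 = 0  ⇒  m = (-130)² − 29·520 = 1820
m = 1820 > 0,  v_rel·d = -130 < 0  ⇒  outside

inside=no margin=1820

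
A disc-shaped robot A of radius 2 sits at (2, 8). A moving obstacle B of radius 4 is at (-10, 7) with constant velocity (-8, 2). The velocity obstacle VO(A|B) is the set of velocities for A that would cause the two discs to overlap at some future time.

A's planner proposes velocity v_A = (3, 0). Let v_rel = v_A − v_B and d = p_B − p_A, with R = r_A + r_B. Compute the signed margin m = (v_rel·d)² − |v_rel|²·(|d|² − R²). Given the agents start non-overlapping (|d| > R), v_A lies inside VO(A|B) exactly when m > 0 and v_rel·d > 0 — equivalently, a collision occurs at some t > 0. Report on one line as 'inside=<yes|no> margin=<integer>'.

d = (-12, -1),  |d|² = 145;  R = 2+4 = 6,  c = 145−6² = 109
v_rel = (11, -2),  |v_rel|² = 125;  v_rel·d = (11)·(-12) + (-2)·(-1) = -130
125·t² + 260·t + 109 = 0  ⇒  m = (-130)² − 125·109 = 3275
m = 3275 > 0,  v_rel·d = -130 < 0  ⇒  outside

inside=no margin=3275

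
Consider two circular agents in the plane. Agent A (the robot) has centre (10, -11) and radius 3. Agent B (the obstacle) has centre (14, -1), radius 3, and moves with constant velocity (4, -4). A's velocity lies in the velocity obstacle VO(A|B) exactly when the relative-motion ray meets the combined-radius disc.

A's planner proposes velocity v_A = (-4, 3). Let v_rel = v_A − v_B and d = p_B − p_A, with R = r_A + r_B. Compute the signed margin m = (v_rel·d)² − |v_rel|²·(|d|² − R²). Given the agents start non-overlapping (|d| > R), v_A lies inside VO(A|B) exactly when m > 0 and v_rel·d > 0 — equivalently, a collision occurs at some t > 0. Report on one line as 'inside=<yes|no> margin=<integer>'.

d = (4, 10),  |d|² = 116;  R = 3+3 = 6,  c = 116−6² = 80
v_rel = (-8, 7),  |v_rel|² = 113;  v_rel·d = (-8)·(4) + (7)·(10) = 38
113·t² − 76·t + 80 = 0  ⇒  m = 38² − 113·80 = -7596
m = -7596 < 0,  v_rel·d = 38 > 0  ⇒  outside

inside=no margin=-7596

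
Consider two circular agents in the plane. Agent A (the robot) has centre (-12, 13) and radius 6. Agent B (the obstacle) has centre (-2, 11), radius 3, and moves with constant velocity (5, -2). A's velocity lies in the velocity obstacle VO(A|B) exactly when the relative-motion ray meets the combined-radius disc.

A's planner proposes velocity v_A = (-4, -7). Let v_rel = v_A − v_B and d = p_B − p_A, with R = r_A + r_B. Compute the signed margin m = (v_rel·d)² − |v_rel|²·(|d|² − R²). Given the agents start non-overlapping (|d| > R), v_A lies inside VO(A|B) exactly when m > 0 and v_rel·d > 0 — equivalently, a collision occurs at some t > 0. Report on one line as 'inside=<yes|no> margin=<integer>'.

d = (10, -2),  |d|² = 104;  R = 6+3 = 9,  c = 104−9² = 23
v_rel = (-9, -5),  |v_rel|² = 106;  v_rel·d = (-9)·(10) + (-5)·(-2) = -80
106·t² + 160·t + 23 = 0  ⇒  m = (-80)² − 106·23 = 3962
m = 3962 > 0,  v_rel·d = -80 < 0  ⇒  outside

inside=no margin=3962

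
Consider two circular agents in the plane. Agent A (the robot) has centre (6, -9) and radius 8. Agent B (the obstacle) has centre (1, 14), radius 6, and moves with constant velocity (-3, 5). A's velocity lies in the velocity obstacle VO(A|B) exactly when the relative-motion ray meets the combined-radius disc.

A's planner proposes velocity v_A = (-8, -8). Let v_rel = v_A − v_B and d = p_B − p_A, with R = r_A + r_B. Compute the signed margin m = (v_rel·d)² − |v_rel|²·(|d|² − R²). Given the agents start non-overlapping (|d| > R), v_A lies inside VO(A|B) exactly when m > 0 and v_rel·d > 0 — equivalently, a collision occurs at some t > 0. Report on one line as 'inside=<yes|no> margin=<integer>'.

d = (-5, 23),  |d|² = 554;  R = 8+6 = 14,  c = 554−14² = 358
v_rel = (-5, -13),  |v_rel|² = 194;  v_rel·d = (-5)·(-5) + (-13)·(23) = -274
194·t² + 548·t + 358 = 0  ⇒  m = (-274)² − 194·358 = 5624
m = 5624 > 0,  v_rel·d = -274 < 0  ⇒  outside

inside=no margin=5624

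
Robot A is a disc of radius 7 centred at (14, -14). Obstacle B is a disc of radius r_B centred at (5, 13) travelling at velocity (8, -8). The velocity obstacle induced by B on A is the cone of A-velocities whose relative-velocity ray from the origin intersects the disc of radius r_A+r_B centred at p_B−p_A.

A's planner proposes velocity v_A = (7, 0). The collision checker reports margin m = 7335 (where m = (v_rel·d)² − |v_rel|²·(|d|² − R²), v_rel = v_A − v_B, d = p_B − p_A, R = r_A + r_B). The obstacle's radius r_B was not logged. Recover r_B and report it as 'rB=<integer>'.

m = 7335
d = (-9, 27);  v_rel = (-1, 8),  |v_rel|² = 65
v_rel×d = (-1)·(27) − (8)·(-9) = 45
since m = R²·65 − 45²:  R² = (2025 + 7335) / 65 = 144
R = √144 = 12  ⇒  r_B = 12 − 7 = 5

rB=5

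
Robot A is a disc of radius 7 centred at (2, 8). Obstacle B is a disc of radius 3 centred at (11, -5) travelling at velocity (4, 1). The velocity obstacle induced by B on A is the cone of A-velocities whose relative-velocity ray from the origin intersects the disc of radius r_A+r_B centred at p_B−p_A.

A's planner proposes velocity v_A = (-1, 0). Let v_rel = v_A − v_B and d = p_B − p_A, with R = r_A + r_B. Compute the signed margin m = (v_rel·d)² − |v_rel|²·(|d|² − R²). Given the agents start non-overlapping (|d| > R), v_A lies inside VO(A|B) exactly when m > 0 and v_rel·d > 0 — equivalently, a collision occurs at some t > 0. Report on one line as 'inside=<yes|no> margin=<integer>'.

d = (9, -13),  |d|² = 250;  R = 7+3 = 10,  c = 250−10² = 150
v_rel = (-5, -1),  |v_rel|² = 26;  v_rel·d = (-5)·(9) + (-1)·(-13) = -32
26·t² + 64·t + 150 = 0  ⇒  m = (-32)² − 26·150 = -2876
m = -2876 < 0,  v_rel·d = -32 < 0  ⇒  outside

inside=no margin=-2876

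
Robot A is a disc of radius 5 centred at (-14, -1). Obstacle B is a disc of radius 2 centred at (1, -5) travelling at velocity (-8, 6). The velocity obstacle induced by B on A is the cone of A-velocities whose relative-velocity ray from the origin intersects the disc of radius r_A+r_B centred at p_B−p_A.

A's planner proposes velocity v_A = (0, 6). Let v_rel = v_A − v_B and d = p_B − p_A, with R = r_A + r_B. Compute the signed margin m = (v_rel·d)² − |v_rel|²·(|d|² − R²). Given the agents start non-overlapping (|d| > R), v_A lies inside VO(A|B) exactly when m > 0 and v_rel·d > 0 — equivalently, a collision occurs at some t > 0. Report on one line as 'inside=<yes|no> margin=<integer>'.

d = (15, -4),  |d|² = 241;  R = 5+2 = 7,  c = 241−7² = 192
v_rel = (8, 0),  |v_rel|² = 64;  v_rel·d = (8)·(15) + (0)·(-4) = 120
64·t² − 240·t + 192 = 0  ⇒  m = 120² − 64·192 = 2112
m = 2112 > 0,  v_rel·d = 120 > 0  ⇒  inside

inside=yes margin=2112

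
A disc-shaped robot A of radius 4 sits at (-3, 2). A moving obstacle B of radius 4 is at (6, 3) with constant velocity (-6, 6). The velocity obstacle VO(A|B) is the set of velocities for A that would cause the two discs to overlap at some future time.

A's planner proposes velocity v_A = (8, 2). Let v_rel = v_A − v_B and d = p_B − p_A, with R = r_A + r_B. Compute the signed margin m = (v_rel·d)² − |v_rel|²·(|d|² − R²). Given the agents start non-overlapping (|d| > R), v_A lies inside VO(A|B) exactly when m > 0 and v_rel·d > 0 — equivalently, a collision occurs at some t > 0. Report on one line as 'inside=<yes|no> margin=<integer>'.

d = (9, 1),  |d|² = 82;  R = 4+4 = 8,  c = 82−8² = 18
v_rel = (14, -4),  |v_rel|² = 212;  v_rel·d = (14)·(9) + (-4)·(1) = 122
212·t² − 244·t + 18 = 0  ⇒  m = 122² − 212·18 = 11068
m = 11068 > 0,  v_rel·d = 122 > 0  ⇒  inside

inside=yes margin=11068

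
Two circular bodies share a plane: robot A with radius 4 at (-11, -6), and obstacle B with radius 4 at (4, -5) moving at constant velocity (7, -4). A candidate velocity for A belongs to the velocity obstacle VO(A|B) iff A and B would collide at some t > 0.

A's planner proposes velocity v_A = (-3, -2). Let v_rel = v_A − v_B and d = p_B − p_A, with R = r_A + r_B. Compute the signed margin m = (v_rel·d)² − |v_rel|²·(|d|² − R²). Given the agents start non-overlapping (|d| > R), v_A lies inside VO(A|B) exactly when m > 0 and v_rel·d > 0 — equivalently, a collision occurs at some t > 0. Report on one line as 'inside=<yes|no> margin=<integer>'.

d = (15, 1),  |d|² = 226;  R = 4+4 = 8,  c = 226−8² = 162
v_rel = (-10, 2),  |v_rel|² = 104;  v_rel·d = (-10)·(15) + (2)·(1) = -148
104·t² + 296·t + 162 = 0  ⇒  m = (-148)² − 104·162 = 5056
m = 5056 > 0,  v_rel·d = -148 < 0  ⇒  outside

inside=no margin=5056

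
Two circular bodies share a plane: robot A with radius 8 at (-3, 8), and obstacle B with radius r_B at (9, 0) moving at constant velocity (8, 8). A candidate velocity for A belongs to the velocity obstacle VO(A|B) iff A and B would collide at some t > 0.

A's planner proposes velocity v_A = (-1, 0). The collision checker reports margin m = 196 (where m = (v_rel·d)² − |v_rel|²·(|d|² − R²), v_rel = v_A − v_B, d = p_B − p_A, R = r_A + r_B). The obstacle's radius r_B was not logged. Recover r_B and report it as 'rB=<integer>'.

m = 196
d = (12, -8);  v_rel = (-9, -8),  |v_rel|² = 145
v_rel×d = (-9)·(-8) − (-8)·(12) = 168
since m = R²·145 − 168²:  R² = (28224 + 196) / 145 = 196
R = √196 = 14  ⇒  r_B = 14 − 8 = 6

rB=6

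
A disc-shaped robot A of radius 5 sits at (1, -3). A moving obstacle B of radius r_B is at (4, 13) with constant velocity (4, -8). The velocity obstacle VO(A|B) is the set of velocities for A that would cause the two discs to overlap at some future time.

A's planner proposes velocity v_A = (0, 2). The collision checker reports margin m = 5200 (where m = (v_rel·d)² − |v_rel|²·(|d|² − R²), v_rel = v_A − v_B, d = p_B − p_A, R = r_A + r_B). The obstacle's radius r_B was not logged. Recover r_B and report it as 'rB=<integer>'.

m = 5200
d = (3, 16);  v_rel = (-4, 10),  |v_rel|² = 116
v_rel×d = (-4)·(16) − (10)·(3) = -94
since m = R²·116 − (-94)²:  R² = (8836 + 5200) / 116 = 121
R = √121 = 11  ⇒  r_B = 11 − 5 = 6

rB=6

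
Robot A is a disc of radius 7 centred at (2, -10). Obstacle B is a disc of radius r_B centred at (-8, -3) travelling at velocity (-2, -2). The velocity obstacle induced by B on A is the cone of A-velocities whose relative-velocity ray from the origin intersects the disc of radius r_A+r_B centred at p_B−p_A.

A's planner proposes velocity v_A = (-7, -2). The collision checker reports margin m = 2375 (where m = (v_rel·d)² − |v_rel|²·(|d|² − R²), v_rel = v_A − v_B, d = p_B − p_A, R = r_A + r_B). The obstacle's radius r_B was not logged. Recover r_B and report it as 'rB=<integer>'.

m = 2375
d = (-10, 7);  v_rel = (-5, 0),  |v_rel|² = 25
v_rel×d = (-5)·(7) − (0)·(-10) = -35
since m = R²·25 − (-35)²:  R² = (1225 + 2375) / 25 = 144
R = √144 = 12  ⇒  r_B = 12 − 7 = 5

rB=5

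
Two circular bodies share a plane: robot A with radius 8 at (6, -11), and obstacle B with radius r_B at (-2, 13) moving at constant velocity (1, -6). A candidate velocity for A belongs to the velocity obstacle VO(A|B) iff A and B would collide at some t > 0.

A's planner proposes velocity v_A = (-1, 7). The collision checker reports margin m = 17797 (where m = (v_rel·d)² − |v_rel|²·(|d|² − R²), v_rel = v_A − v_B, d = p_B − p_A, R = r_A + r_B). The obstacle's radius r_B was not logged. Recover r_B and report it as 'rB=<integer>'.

m = 17797
d = (-8, 24);  v_rel = (-2, 13),  |v_rel|² = 173
v_rel×d = (-2)·(24) − (13)·(-8) = 56
since m = R²·173 − 56²:  R² = (3136 + 17797) / 173 = 121
R = √121 = 11  ⇒  r_B = 11 − 8 = 3

rB=3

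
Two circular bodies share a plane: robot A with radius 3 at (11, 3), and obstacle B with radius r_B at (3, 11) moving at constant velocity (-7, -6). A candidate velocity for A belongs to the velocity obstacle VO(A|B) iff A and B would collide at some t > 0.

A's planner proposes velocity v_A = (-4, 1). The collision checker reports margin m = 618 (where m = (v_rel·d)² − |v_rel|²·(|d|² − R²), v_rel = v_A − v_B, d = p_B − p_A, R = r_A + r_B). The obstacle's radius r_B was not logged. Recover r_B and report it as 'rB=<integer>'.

m = 618
d = (-8, 8);  v_rel = (3, 7),  |v_rel|² = 58
v_rel×d = (3)·(8) − (7)·(-8) = 80
since m = R²·58 − 80²:  R² = (6400 + 618) / 58 = 121
R = √121 = 11  ⇒  r_B = 11 − 3 = 8

rB=8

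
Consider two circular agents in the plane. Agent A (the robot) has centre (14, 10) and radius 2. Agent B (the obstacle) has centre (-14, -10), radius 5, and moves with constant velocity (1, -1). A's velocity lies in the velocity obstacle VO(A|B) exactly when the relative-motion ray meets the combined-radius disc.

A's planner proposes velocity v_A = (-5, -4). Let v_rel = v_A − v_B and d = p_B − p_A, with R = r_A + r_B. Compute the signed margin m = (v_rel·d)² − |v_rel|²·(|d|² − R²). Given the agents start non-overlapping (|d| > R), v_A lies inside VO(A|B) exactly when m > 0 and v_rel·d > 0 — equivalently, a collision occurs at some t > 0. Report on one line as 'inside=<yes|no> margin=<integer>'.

d = (-28, -20),  |d|² = 1184;  R = 2+5 = 7,  c = 1184−7² = 1135
v_rel = (-6, -3),  |v_rel|² = 45;  v_rel·d = (-6)·(-28) + (-3)·(-20) = 228
45·t² − 456·t + 1135 = 0  ⇒  m = 228² − 45·1135 = 909
m = 909 > 0,  v_rel·d = 228 > 0  ⇒  inside

inside=yes margin=909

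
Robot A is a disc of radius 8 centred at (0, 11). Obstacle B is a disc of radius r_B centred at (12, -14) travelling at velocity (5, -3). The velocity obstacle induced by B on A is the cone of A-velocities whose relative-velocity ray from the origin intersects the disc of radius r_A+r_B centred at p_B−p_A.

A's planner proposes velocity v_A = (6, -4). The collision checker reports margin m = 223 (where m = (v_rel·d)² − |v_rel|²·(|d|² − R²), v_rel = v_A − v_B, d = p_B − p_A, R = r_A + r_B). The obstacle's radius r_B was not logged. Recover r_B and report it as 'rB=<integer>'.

m = 223
d = (12, -25);  v_rel = (1, -1),  |v_rel|² = 2
v_rel×d = (1)·(-25) − (-1)·(12) = -13
since m = R²·2 − (-13)²:  R² = (169 + 223) / 2 = 196
R = √196 = 14  ⇒  r_B = 14 − 8 = 6

rB=6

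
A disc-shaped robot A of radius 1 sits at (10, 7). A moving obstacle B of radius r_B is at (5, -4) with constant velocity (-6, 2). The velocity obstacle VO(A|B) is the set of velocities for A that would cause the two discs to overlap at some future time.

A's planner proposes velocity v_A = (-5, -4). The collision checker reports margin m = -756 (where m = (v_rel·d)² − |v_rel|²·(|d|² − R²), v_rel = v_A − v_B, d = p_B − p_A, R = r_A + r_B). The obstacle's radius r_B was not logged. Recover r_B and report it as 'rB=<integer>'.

m = -756
d = (-5, -11);  v_rel = (1, -6),  |v_rel|² = 37
v_rel×d = (1)·(-11) − (-6)·(-5) = -41
since m = R²·37 − (-41)²:  R² = (1681 + -756) / 37 = 25
R = √25 = 5  ⇒  r_B = 5 − 1 = 4

rB=4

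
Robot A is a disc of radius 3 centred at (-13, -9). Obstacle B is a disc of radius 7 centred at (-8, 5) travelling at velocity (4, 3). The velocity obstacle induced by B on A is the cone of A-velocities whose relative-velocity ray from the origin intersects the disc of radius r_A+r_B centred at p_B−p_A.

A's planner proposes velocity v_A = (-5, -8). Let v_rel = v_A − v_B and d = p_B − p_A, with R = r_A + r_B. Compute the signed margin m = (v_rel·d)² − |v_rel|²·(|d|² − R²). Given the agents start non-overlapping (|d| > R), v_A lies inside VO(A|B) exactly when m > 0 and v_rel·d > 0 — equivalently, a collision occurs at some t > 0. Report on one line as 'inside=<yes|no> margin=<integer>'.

d = (5, 14),  |d|² = 221;  R = 3+7 = 10,  c = 221−10² = 121
v_rel = (-9, -11),  |v_rel|² = 202;  v_rel·d = (-9)·(5) + (-11)·(14) = -199
202·t² + 398·t + 121 = 0  ⇒  m = (-199)² − 202·121 = 15159
m = 15159 > 0,  v_rel·d = -199 < 0  ⇒  outside

inside=no margin=15159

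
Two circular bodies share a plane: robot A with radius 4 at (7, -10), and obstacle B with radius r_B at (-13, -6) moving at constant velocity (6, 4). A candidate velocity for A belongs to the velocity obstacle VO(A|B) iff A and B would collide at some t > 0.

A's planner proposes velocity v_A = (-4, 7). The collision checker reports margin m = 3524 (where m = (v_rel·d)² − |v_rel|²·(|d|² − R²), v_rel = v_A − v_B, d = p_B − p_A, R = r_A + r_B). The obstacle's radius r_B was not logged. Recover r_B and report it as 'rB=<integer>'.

m = 3524
d = (-20, 4);  v_rel = (-10, 3),  |v_rel|² = 109
v_rel×d = (-10)·(4) − (3)·(-20) = 20
since m = R²·109 − 20²:  R² = (400 + 3524) / 109 = 36
R = √36 = 6  ⇒  r_B = 6 − 4 = 2

rB=2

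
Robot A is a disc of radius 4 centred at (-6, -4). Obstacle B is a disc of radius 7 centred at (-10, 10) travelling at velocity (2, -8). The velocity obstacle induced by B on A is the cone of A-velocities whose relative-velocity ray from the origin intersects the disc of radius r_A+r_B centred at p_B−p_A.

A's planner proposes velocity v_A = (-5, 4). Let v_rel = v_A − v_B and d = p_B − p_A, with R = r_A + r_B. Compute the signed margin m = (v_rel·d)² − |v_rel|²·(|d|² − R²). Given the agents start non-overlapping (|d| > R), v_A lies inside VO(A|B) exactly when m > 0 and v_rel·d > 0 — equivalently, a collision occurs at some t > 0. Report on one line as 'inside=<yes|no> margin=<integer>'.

d = (-4, 14),  |d|² = 212;  R = 4+7 = 11,  c = 212−11² = 91
v_rel = (-7, 12),  |v_rel|² = 193;  v_rel·d = (-7)·(-4) + (12)·(14) = 196
193·t² − 392·t + 91 = 0  ⇒  m = 196² − 193·91 = 20853
m = 20853 > 0,  v_rel·d = 196 > 0  ⇒  inside

inside=yes margin=20853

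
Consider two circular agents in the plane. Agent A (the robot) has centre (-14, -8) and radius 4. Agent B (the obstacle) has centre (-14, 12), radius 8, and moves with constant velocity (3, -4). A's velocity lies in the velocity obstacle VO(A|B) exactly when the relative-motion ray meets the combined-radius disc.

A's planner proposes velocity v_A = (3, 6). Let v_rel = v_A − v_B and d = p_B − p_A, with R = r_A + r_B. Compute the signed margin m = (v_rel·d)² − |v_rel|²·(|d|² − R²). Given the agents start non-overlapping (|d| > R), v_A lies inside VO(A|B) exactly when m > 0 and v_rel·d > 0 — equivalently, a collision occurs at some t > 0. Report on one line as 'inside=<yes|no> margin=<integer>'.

d = (0, 20),  |d|² = 400;  R = 4+8 = 12,  c = 400−12² = 256
v_rel = (0, 10),  |v_rel|² = 100;  v_rel·d = (0)·(0) + (10)·(20) = 200
100·t² − 400·t + 256 = 0  ⇒  m = 200² − 100·256 = 14400
m = 14400 > 0,  v_rel·d = 200 > 0  ⇒  inside

inside=yes margin=14400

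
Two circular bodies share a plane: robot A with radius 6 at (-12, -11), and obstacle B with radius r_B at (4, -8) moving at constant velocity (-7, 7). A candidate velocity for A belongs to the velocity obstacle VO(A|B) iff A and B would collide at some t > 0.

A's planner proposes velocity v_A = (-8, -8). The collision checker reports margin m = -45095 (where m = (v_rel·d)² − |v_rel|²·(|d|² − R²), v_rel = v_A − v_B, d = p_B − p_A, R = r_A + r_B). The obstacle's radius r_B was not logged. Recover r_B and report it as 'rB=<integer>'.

m = -45095
d = (16, 3);  v_rel = (-1, -15),  |v_rel|² = 226
v_rel×d = (-1)·(3) − (-15)·(16) = 237
since m = R²·226 − 237²:  R² = (56169 + -45095) / 226 = 49
R = √49 = 7  ⇒  r_B = 7 − 6 = 1

rB=1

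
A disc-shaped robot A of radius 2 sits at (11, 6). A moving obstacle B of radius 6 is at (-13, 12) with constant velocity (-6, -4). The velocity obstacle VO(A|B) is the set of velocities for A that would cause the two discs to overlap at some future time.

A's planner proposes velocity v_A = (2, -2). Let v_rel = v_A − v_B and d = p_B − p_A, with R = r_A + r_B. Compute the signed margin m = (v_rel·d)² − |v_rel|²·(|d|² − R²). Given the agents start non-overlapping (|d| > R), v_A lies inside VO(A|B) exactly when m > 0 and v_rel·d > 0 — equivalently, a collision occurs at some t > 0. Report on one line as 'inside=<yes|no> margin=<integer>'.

d = (-24, 6),  |d|² = 612;  R = 2+6 = 8,  c = 612−8² = 548
v_rel = (8, 2),  |v_rel|² = 68;  v_rel·d = (8)·(-24) + (2)·(6) = -180
68·t² + 360·t + 548 = 0  ⇒  m = (-180)² − 68·548 = -4864
m = -4864 < 0,  v_rel·d = -180 < 0  ⇒  outside

inside=no margin=-4864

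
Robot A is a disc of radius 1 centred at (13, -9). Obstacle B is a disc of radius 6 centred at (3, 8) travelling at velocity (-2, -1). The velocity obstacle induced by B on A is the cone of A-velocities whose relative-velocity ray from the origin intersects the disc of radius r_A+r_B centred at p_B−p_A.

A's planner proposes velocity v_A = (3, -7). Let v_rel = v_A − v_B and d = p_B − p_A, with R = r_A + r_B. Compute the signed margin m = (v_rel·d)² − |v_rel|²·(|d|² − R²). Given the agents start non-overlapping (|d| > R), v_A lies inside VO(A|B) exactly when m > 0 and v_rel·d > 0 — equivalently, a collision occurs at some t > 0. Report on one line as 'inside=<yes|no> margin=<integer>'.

d = (-10, 17),  |d|² = 389;  R = 1+6 = 7,  c = 389−7² = 340
v_rel = (5, -6),  |v_rel|² = 61;  v_rel·d = (5)·(-10) + (-6)·(17) = -152
61·t² + 304·t + 340 = 0  ⇒  m = (-152)² − 61·340 = 2364
m = 2364 > 0,  v_rel·d = -152 < 0  ⇒  outside

inside=no margin=2364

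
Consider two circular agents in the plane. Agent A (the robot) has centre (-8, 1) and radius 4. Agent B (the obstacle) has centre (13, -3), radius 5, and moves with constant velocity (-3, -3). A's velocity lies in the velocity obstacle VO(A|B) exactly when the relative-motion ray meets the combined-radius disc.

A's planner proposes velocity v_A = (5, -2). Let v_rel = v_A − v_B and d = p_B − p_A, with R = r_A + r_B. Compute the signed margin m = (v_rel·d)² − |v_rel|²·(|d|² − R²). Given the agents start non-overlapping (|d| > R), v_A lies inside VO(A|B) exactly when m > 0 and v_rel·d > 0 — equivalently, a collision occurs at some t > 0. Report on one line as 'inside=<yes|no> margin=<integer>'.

d = (21, -4),  |d|² = 457;  R = 4+5 = 9,  c = 457−9² = 376
v_rel = (8, 1),  |v_rel|² = 65;  v_rel·d = (8)·(21) + (1)·(-4) = 164
65·t² − 328·t + 376 = 0  ⇒  m = 164² − 65·376 = 2456
m = 2456 > 0,  v_rel·d = 164 > 0  ⇒  inside

inside=yes margin=2456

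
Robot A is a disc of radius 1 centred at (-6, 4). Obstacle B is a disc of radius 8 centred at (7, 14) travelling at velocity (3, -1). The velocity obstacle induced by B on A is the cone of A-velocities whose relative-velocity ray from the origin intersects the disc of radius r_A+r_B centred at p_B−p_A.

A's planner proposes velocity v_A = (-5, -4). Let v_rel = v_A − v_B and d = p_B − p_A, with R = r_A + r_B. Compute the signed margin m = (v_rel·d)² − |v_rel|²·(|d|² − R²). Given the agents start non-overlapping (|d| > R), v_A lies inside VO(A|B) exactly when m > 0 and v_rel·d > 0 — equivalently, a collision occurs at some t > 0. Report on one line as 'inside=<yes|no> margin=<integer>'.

d = (13, 10),  |d|² = 269;  R = 1+8 = 9,  c = 269−9² = 188
v_rel = (-8, -3),  |v_rel|² = 73;  v_rel·d = (-8)·(13) + (-3)·(10) = -134
73·t² + 268·t + 188 = 0  ⇒  m = (-134)² − 73·188 = 4232
m = 4232 > 0,  v_rel·d = -134 < 0  ⇒  outside

inside=no margin=4232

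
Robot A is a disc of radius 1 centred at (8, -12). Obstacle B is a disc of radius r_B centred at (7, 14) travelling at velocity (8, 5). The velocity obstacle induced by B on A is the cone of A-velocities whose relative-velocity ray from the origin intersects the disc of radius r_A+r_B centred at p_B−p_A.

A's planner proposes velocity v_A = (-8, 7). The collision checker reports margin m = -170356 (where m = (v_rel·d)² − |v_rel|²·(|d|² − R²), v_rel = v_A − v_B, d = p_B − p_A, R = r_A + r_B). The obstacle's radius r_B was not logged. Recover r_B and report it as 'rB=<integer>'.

m = -170356
d = (-1, 26);  v_rel = (-16, 2),  |v_rel|² = 260
v_rel×d = (-16)·(26) − (2)·(-1) = -414
since m = R²·260 − (-414)²:  R² = (171396 + -170356) / 260 = 4
R = √4 = 2  ⇒  r_B = 2 − 1 = 1

rB=1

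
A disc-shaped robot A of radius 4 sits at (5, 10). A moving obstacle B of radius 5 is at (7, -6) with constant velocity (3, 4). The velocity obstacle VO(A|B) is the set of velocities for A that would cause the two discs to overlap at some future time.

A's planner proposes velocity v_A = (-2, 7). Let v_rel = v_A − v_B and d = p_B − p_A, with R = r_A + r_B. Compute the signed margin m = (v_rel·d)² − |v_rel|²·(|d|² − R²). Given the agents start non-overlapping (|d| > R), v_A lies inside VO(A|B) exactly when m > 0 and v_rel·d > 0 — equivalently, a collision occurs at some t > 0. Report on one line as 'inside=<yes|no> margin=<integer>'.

d = (2, -16),  |d|² = 260;  R = 4+5 = 9,  c = 260−9² = 179
v_rel = (-5, 3),  |v_rel|² = 34;  v_rel·d = (-5)·(2) + (3)·(-16) = -58
34·t² + 116·t + 179 = 0  ⇒  m = (-58)² − 34·179 = -2722
m = -2722 < 0,  v_rel·d = -58 < 0  ⇒  outside

inside=no margin=-2722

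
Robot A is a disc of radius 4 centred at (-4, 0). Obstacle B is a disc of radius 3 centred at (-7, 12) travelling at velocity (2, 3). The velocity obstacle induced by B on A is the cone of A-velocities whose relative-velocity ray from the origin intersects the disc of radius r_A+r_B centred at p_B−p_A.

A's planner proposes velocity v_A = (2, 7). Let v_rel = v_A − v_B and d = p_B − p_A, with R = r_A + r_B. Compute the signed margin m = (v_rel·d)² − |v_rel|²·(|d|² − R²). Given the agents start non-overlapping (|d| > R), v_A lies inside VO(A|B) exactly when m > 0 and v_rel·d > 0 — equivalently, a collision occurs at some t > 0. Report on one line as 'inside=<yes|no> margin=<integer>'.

d = (-3, 12),  |d|² = 153;  R = 4+3 = 7,  c = 153−7² = 104
v_rel = (0, 4),  |v_rel|² = 16;  v_rel·d = (0)·(-3) + (4)·(12) = 48
16·t² − 96·t + 104 = 0  ⇒  m = 48² − 16·104 = 640
m = 640 > 0,  v_rel·d = 48 > 0  ⇒  inside

inside=yes margin=640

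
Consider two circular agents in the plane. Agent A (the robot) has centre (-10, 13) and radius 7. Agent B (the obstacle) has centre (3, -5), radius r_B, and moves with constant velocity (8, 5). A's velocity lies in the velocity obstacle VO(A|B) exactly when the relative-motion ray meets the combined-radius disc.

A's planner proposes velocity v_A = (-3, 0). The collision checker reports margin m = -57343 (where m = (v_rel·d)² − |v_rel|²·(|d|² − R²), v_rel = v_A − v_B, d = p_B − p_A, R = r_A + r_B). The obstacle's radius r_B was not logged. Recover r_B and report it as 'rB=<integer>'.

m = -57343
d = (13, -18);  v_rel = (-11, -5),  |v_rel|² = 146
v_rel×d = (-11)·(-18) − (-5)·(13) = 263
since m = R²·146 − 263²:  R² = (69169 + -57343) / 146 = 81
R = √81 = 9  ⇒  r_B = 9 − 7 = 2

rB=2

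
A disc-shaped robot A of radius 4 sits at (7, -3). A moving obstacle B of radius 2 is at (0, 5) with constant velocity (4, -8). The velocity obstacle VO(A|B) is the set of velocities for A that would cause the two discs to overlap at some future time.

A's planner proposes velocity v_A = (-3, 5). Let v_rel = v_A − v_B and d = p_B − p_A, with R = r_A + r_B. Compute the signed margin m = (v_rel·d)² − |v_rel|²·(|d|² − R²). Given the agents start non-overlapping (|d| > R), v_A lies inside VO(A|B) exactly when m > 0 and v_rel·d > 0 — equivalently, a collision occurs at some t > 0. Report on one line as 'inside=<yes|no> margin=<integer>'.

d = (-7, 8),  |d|² = 113;  R = 4+2 = 6,  c = 113−6² = 77
v_rel = (-7, 13),  |v_rel|² = 218;  v_rel·d = (-7)·(-7) + (13)·(8) = 153
218·t² − 306·t + 77 = 0  ⇒  m = 153² − 218·77 = 6623
m = 6623 > 0,  v_rel·d = 153 > 0  ⇒  inside

inside=yes margin=6623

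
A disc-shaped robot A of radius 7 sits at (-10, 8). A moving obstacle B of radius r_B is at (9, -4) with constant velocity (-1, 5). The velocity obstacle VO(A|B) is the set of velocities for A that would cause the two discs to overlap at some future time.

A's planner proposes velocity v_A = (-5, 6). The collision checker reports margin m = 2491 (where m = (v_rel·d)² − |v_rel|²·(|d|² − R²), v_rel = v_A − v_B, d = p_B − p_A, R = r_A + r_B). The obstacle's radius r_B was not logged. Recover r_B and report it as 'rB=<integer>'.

m = 2491
d = (19, -12);  v_rel = (-4, 1),  |v_rel|² = 17
v_rel×d = (-4)·(-12) − (1)·(19) = 29
since m = R²·17 − 29²:  R² = (841 + 2491) / 17 = 196
R = √196 = 14  ⇒  r_B = 14 − 7 = 7

rB=7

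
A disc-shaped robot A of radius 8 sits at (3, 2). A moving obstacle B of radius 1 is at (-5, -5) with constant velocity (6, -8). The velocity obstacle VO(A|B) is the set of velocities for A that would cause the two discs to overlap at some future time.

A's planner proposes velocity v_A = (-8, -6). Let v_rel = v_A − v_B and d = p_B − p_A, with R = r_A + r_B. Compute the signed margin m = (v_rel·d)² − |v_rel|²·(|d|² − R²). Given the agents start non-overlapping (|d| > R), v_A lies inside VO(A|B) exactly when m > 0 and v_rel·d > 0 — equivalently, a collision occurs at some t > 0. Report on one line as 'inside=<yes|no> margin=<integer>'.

d = (-8, -7),  |d|² = 113;  R = 8+1 = 9,  c = 113−9² = 32
v_rel = (-14, 2),  |v_rel|² = 200;  v_rel·d = (-14)·(-8) + (2)·(-7) = 98
200·t² − 196·t + 32 = 0  ⇒  m = 98² − 200·32 = 3204
m = 3204 > 0,  v_rel·d = 98 > 0  ⇒  inside

inside=yes margin=3204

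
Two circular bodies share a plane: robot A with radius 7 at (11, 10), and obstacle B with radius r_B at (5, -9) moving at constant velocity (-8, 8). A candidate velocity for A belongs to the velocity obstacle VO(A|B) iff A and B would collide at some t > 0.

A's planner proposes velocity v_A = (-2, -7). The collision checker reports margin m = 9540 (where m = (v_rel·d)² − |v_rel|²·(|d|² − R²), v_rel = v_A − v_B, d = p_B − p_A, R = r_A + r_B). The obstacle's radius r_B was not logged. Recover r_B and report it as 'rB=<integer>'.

m = 9540
d = (-6, -19);  v_rel = (6, -15),  |v_rel|² = 261
v_rel×d = (6)·(-19) − (-15)·(-6) = -204
since m = R²·261 − (-204)²:  R² = (41616 + 9540) / 261 = 196
R = √196 = 14  ⇒  r_B = 14 − 7 = 7

rB=7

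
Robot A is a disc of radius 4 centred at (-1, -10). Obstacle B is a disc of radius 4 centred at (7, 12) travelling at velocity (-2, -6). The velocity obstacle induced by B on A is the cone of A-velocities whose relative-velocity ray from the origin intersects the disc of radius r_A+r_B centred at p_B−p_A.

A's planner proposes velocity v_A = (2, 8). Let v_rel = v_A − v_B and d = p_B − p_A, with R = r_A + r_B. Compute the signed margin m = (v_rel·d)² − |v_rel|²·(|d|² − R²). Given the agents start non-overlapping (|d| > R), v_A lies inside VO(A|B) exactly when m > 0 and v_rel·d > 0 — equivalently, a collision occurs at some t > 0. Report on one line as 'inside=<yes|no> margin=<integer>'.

d = (8, 22),  |d|² = 548;  R = 4+4 = 8,  c = 548−8² = 484
v_rel = (4, 14),  |v_rel|² = 212;  v_rel·d = (4)·(8) + (14)·(22) = 340
212·t² − 680·t + 484 = 0  ⇒  m = 340² − 212·484 = 12992
m = 12992 > 0,  v_rel·d = 340 > 0  ⇒  inside

inside=yes margin=12992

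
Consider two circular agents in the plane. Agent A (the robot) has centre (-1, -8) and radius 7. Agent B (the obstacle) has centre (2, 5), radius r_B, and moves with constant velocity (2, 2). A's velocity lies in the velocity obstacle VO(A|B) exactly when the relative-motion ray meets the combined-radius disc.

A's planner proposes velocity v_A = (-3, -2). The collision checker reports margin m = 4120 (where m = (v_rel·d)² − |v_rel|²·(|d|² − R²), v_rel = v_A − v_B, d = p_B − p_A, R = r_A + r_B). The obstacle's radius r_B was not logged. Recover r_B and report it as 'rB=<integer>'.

m = 4120
d = (3, 13);  v_rel = (-5, -4),  |v_rel|² = 41
v_rel×d = (-5)·(13) − (-4)·(3) = -53
since m = R²·41 − (-53)²:  R² = (2809 + 4120) / 41 = 169
R = √169 = 13  ⇒  r_B = 13 − 7 = 6

rB=6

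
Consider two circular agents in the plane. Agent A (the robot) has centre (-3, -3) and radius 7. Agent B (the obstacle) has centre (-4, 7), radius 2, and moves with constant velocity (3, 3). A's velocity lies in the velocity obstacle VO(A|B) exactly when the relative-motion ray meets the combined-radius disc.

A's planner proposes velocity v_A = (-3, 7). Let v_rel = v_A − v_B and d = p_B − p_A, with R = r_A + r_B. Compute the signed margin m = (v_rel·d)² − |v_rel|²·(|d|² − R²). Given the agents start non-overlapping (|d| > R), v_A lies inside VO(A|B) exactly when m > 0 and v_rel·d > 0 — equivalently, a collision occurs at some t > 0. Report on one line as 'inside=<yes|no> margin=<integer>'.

d = (-1, 10),  |d|² = 101;  R = 7+2 = 9,  c = 101−9² = 20
v_rel = (-6, 4),  |v_rel|² = 52;  v_rel·d = (-6)·(-1) + (4)·(10) = 46
52·t² − 92·t + 20 = 0  ⇒  m = 46² − 52·20 = 1076
m = 1076 > 0,  v_rel·d = 46 > 0  ⇒  inside

inside=yes margin=1076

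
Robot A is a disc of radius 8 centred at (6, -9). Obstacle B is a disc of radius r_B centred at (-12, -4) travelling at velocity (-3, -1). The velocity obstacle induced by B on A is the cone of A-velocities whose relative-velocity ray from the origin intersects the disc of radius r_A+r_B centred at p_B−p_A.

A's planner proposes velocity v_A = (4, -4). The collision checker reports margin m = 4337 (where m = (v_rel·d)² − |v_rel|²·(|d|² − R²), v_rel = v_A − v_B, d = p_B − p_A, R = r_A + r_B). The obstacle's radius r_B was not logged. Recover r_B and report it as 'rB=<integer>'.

m = 4337
d = (-18, 5);  v_rel = (7, -3),  |v_rel|² = 58
v_rel×d = (7)·(5) − (-3)·(-18) = -19
since m = R²·58 − (-19)²:  R² = (361 + 4337) / 58 = 81
R = √81 = 9  ⇒  r_B = 9 − 8 = 1

rB=1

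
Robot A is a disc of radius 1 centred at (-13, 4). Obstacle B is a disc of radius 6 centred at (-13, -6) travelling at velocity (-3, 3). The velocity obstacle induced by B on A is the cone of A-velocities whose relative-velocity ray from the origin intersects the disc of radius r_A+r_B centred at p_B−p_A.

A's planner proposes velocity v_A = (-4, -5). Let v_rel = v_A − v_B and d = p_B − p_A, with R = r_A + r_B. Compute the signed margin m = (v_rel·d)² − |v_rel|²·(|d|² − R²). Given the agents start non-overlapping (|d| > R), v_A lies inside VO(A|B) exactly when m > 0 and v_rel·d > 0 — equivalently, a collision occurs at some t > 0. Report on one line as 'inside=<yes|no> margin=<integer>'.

d = (0, -10),  |d|² = 100;  R = 1+6 = 7,  c = 100−7² = 51
v_rel = (-1, -8),  |v_rel|² = 65;  v_rel·d = (-1)·(0) + (-8)·(-10) = 80
65·t² − 160·t + 51 = 0  ⇒  m = 80² − 65·51 = 3085
m = 3085 > 0,  v_rel·d = 80 > 0  ⇒  inside

inside=yes margin=3085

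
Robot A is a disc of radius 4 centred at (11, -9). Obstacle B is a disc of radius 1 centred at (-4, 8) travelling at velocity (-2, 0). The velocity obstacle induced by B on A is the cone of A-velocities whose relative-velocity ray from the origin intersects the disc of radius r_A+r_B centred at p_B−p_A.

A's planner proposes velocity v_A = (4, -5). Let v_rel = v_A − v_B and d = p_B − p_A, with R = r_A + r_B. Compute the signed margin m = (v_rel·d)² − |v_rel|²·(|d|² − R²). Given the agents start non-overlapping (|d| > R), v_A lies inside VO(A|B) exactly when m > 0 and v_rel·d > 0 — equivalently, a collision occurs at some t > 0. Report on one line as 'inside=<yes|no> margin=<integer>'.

d = (-15, 17),  |d|² = 514;  R = 4+1 = 5,  c = 514−5² = 489
v_rel = (6, -5),  |v_rel|² = 61;  v_rel·d = (6)·(-15) + (-5)·(17) = -175
61·t² + 350·t + 489 = 0  ⇒  m = (-175)² − 61·489 = 796
m = 796 > 0,  v_rel·d = -175 < 0  ⇒  outside

inside=no margin=796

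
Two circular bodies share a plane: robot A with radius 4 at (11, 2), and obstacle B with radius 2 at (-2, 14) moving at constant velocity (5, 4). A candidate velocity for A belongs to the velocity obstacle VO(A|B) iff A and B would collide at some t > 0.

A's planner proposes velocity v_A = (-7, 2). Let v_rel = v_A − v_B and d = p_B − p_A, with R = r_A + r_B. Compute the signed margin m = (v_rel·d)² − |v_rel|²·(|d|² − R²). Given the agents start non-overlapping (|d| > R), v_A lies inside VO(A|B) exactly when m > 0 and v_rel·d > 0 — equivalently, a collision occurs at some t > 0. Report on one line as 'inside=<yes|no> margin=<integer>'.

d = (-13, 12),  |d|² = 313;  R = 4+2 = 6,  c = 313−6² = 277
v_rel = (-12, -2),  |v_rel|² = 148;  v_rel·d = (-12)·(-13) + (-2)·(12) = 132
148·t² − 264·t + 277 = 0  ⇒  m = 132² − 148·277 = -23572
m = -23572 < 0,  v_rel·d = 132 > 0  ⇒  outside

inside=no margin=-23572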